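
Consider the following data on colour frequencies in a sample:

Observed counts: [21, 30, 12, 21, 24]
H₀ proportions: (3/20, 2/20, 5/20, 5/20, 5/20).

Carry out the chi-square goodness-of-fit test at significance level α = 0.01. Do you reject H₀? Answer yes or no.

reject H₀: yes

n = 108; E_i = n·p_i = [16.20, 10.80, 27.00, 27.00, 27.00]
χ² = (21−16.20)²/16.20 + (30−10.80)²/10.80 + (12−27.00)²/27.00 + (21−27.00)²/27.00 + (24−27.00)²/27.00 = 45.5556
df = 4
p-value (upper-tail) = 0.00000
At α=0.01: p < α → reject H₀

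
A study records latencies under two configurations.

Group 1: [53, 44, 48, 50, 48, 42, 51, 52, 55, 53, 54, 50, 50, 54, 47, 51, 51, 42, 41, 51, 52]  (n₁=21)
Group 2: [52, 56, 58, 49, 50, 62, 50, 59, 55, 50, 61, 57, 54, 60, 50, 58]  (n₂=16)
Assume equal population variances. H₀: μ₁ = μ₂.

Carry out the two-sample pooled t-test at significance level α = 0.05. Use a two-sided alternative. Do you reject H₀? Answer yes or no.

reject H₀: yes

x̄₁=49.476, s₁=4.143, n₁=21
x̄₂=55.062, s₂=4.434, n₂=16
s_p² = [20·4.143² + 15·4.434²]/35 = 18.2336
SE = √(s_p²·(1/21+1/16)) = 1.4170
t = (49.476−55.062)/1.4170 = -3.9424
df = 35
p-value (two-sided) = 0.00037
At α=0.05: p < α → reject H₀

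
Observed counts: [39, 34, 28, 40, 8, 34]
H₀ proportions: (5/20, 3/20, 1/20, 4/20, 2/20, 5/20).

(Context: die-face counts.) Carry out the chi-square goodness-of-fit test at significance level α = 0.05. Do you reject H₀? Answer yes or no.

reject H₀: yes

n = 183; E_i = n·p_i = [45.75, 27.45, 9.15, 36.60, 18.30, 45.75]
χ² = (39−45.75)²/45.75 + (34−27.45)²/27.45 + (28−9.15)²/9.15 + (40−36.60)²/36.60 + (8−18.30)²/18.30 + (34−45.75)²/45.75 = 50.5228
df = 5
p-value (upper-tail) = 0.00000
At α=0.05: p < α → reject H₀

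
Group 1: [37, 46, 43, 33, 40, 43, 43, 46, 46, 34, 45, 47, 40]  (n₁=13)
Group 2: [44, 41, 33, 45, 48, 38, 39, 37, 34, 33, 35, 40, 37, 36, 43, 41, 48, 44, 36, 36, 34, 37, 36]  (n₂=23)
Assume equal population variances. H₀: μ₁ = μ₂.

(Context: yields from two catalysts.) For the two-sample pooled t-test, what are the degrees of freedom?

degrees of freedom = 34

df = n₁ + n₂ − 2 = 13 + 23 − 2 = 34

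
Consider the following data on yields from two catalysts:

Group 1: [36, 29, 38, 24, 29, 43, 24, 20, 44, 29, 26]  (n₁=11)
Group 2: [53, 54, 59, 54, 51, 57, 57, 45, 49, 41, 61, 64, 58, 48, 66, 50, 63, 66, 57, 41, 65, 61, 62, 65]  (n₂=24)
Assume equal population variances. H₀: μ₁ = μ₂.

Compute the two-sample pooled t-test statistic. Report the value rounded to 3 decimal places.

x̄₁=31.091, s₁=8.018, n₁=11
x̄₂=56.125, s₂=7.629, n₂=24
s_p² = [10·8.018² + 23·7.629²]/33 = 60.0465
SE = √(s_p²·(1/11+1/24)) = 2.8215
t = (31.091−56.125)/2.8215 = -8.8727
df = 33

test statistic = -8.873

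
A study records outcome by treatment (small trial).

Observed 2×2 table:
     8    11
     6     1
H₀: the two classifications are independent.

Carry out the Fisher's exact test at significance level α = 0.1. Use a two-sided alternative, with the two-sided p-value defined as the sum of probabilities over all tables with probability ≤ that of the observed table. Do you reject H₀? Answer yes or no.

Margins: r₁=19, r₂=7, c₁=14, c₂=12, n=26
p_obs = C(19,8)·C(7,6)/C(26,14); sum pmf over tables with pmf ≤ p_obs
p-value (two-sided) = 0.08087
At α=0.1: p < α → reject H₀

reject H₀: yes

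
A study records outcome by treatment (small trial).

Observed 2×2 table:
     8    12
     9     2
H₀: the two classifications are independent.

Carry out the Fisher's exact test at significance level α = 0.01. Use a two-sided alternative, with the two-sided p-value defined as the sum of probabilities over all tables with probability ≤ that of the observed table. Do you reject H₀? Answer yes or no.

reject H₀: no

Margins: r₁=20, r₂=11, c₁=17, c₂=14, n=31
p_obs = C(20,8)·C(11,9)/C(31,17); sum pmf over tables with pmf ≤ p_obs
p-value (two-sided) = 0.05703
At α=0.01: p ≥ α → fail to reject H₀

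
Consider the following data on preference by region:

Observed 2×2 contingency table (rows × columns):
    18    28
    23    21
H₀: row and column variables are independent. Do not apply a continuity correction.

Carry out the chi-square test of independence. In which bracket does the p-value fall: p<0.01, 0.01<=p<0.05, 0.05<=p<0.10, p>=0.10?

Row totals [46, 44], col totals [41, 49], n=90
χ² = (18−20.96)²/20.96 + (28−25.04)²/25.04 + (23−20.04)²/20.04 + (21−23.96)²/23.96 = 1.5661
df = 1
p-value (upper-tail) = 0.21078
→ bracket: p>=0.10

p-value bracket: p>=0.10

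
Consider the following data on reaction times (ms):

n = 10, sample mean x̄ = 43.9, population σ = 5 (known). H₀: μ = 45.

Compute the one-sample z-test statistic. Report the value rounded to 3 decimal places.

SE = σ/√n = 5/√10 = 1.5811
z = (x̄−μ₀)/SE = (43.9−45)/1.5811 = -0.6957

test statistic = -0.696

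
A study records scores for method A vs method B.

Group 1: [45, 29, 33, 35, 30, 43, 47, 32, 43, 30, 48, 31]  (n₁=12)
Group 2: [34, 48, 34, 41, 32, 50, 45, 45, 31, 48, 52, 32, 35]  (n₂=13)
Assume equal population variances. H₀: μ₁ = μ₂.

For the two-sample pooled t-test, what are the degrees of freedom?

degrees of freedom = 23

df = n₁ + n₂ − 2 = 12 + 13 − 2 = 23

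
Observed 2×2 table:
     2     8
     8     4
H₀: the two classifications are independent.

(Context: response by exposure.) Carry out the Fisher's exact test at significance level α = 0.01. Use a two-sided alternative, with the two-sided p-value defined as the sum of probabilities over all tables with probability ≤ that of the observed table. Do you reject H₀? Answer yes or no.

reject H₀: no

Margins: r₁=10, r₂=12, c₁=10, c₂=12, n=22
p_obs = C(10,2)·C(12,8)/C(22,10); sum pmf over tables with pmf ≤ p_obs
p-value (two-sided) = 0.04273
At α=0.01: p ≥ α → fail to reject H₀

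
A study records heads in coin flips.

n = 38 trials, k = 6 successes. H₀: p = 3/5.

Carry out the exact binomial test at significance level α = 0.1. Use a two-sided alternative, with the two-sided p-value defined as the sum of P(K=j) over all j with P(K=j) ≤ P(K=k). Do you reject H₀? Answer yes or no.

Exact binomial: n=38, k=6, p₀=3/5=0.6000
P(X=j) = C(n,j)·p₀^j·(1−p₀)^(n−j); p = Σ P(X=j) over j with P(X=j) ≤ P(X=6)
p-value (two-sided) = 0.00000
At α=0.1: p < α → reject H₀

reject H₀: yes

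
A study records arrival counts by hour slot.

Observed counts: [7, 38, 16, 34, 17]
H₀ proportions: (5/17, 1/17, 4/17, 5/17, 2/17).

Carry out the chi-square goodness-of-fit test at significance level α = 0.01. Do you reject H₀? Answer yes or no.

n = 112; E_i = n·p_i = [32.94, 6.59, 26.35, 32.94, 13.18]
χ² = (7−32.94)²/32.94 + (38−6.59)²/6.59 + (16−26.35)²/26.35 + (34−32.94)²/32.94 + (17−13.18)²/13.18 = 175.4063
df = 4
p-value (upper-tail) = 0.00000
At α=0.01: p < α → reject H₀

reject H₀: yes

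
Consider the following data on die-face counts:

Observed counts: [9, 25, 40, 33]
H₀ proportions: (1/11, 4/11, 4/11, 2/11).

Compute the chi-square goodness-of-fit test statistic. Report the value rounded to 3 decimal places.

n = 107; E_i = n·p_i = [9.73, 38.91, 38.91, 19.45]
χ² = (9−9.73)²/9.73 + (25−38.91)²/38.91 + (40−38.91)²/38.91 + (33−19.45)²/19.45 = 14.4883
df = 3

test statistic = 14.488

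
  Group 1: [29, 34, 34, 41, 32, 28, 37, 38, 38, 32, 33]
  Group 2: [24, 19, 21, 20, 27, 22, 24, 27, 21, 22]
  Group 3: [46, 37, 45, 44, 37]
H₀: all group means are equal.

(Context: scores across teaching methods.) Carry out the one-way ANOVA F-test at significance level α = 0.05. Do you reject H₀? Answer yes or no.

reject H₀: yes

Group means [34.18, 22.70, 41.80], grand mean 31.231
SSB = Σnᵢ(x̄ᵢ−x̄)² = 1382.079; SSW = ΣΣ(x−x̄ᵢ)² = 306.536
MSB = 1382.079/2 = 691.0395; MSW = 306.536/23 = 13.3277
F = MSB/MSW = 51.8500
df = (2, 23)
p-value (upper-tail) = 0.00000
At α=0.05: p < α → reject H₀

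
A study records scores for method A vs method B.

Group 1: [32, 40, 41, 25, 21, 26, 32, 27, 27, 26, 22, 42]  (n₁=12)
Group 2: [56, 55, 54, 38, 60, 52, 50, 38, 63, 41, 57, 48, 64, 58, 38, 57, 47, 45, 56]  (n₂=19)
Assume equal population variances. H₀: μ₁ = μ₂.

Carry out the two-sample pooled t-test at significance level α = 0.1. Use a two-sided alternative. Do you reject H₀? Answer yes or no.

x̄₁=30.083, s₁=7.342, n₁=12
x̄₂=51.421, s₂=8.355, n₂=19
s_p² = [11·7.342² + 18·8.355²]/29 = 63.7775
SE = √(s_p²·(1/12+1/19)) = 2.9447
t = (30.083−51.421)/2.9447 = -7.2460
df = 29
p-value (two-sided) = 0.00000
At α=0.1: p < α → reject H₀

reject H₀: yes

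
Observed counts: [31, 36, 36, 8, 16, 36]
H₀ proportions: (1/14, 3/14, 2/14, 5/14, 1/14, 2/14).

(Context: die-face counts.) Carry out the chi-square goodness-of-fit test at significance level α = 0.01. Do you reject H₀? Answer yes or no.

reject H₀: yes

n = 163; E_i = n·p_i = [11.64, 34.93, 23.29, 58.21, 11.64, 23.29]
χ² = (31−11.64)²/11.64 + (36−34.93)²/34.93 + (36−23.29)²/23.29 + (8−58.21)²/58.21 + (16−11.64)²/11.64 + (36−23.29)²/23.29 = 91.0442
df = 5
p-value (upper-tail) = 0.00000
At α=0.01: p < α → reject H₀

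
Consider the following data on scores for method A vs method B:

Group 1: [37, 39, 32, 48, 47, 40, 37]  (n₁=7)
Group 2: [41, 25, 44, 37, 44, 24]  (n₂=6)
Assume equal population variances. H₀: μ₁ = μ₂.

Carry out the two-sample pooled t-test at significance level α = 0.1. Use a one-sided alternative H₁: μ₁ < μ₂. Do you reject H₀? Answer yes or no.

reject H₀: no

x̄₁=40.000, s₁=5.715, n₁=7
x̄₂=35.833, s₂=9.152, n₂=6
s_p² = [6·5.715² + 5·9.152²]/11 = 55.8939
SE = √(s_p²·(1/7+1/6)) = 4.1594
t = (40.000−35.833)/4.1594 = 1.0018
df = 11
p-value (one-sided, H₁ less) = 0.83100
At α=0.1: p ≥ α → fail to reject H₀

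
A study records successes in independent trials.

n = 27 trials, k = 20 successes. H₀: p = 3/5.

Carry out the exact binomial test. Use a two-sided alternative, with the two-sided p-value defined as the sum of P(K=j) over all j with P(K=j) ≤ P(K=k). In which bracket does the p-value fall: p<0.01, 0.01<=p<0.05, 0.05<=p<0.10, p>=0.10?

p-value bracket: p>=0.10

Exact binomial: n=27, k=20, p₀=3/5=0.6000
P(X=j) = C(n,j)·p₀^j·(1−p₀)^(n−j); p = Σ P(X=j) over j with P(X=j) ≤ P(X=20)
p-value (two-sided) = 0.16962
→ bracket: p>=0.10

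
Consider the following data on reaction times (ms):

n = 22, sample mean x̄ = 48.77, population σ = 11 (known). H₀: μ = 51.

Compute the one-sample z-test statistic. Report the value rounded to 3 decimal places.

test statistic = -0.951

SE = σ/√n = 11/√22 = 2.3452
z = (x̄−μ₀)/SE = (48.77−51)/2.3452 = -0.9509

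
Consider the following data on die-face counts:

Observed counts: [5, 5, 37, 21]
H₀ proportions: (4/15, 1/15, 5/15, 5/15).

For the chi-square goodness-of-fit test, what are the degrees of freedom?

degrees of freedom = 3

df = k − 1 = 4 − 1 = 3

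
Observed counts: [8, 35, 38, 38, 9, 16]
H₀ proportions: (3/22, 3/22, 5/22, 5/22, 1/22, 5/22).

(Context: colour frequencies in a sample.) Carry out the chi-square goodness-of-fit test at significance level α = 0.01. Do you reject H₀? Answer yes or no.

reject H₀: yes

n = 144; E_i = n·p_i = [19.64, 19.64, 32.73, 32.73, 6.55, 32.73]
χ² = (8−19.64)²/19.64 + (35−19.64)²/19.64 + (38−32.73)²/32.73 + (38−32.73)²/32.73 + (9−6.55)²/6.55 + (16−32.73)²/32.73 = 30.0852
df = 5
p-value (upper-tail) = 0.00001
At α=0.01: p < α → reject H₀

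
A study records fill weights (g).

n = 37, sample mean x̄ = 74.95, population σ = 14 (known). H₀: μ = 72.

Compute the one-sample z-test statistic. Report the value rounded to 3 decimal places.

SE = σ/√n = 14/√37 = 2.3016
z = (x̄−μ₀)/SE = (74.95−72)/2.3016 = 1.2817

test statistic = 1.282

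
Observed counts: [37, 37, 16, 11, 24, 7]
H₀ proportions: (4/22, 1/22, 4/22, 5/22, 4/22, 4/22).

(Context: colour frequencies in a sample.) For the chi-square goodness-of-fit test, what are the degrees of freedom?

degrees of freedom = 5

df = k − 1 = 6 − 1 = 5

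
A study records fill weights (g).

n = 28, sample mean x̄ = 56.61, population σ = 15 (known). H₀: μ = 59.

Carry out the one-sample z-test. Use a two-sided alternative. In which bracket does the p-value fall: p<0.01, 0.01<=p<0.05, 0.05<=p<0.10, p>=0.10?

SE = σ/√n = 15/√28 = 2.8347
z = (x̄−μ₀)/SE = (56.61−59)/2.8347 = -0.8431
p-value (two-sided) = 0.39917
→ bracket: p>=0.10

p-value bracket: p>=0.10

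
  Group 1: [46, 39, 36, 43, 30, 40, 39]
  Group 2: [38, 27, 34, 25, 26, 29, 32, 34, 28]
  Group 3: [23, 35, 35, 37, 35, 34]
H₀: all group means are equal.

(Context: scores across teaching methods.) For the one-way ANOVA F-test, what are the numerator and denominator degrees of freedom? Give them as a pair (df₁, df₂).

k = 3 groups, N = 22 total
df = (k−1, N−k) = (3−1, 22−3) = (2, 19)

degrees of freedom = [2, 19]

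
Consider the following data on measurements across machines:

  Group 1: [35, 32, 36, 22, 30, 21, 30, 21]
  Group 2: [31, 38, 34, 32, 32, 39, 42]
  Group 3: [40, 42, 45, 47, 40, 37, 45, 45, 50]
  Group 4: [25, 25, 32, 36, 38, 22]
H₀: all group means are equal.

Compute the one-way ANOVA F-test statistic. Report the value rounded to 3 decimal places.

test statistic = 13.908

Group means [28.38, 35.43, 43.44, 29.67], grand mean 34.800
SSB = Σnᵢ(x̄ᵢ−x̄)² = 1163.655; SSW = ΣΣ(x−x̄ᵢ)² = 725.145
MSB = 1163.655/3 = 387.8851; MSW = 725.145/26 = 27.8902
F = MSB/MSW = 13.9076
df = (3, 26)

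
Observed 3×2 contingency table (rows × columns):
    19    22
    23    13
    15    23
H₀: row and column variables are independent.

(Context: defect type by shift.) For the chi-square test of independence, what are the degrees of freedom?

df = (r−1)(c−1) = (3−1)·(2−1) = 2

degrees of freedom = 2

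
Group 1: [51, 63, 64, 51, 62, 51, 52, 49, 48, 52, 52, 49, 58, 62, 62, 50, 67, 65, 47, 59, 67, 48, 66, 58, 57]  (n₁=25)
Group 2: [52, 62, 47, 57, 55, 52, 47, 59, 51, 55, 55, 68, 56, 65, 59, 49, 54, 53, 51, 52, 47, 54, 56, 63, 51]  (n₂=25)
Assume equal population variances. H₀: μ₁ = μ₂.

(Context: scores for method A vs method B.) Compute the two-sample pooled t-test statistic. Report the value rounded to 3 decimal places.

test statistic = 0.911

x̄₁=56.400, s₁=6.843, n₁=25
x̄₂=54.800, s₂=5.508, n₂=25
s_p² = [24·6.843² + 24·5.508²]/48 = 38.5833
SE = √(s_p²·(1/25+1/25)) = 1.7569
t = (56.400−54.800)/1.7569 = 0.9107
df = 48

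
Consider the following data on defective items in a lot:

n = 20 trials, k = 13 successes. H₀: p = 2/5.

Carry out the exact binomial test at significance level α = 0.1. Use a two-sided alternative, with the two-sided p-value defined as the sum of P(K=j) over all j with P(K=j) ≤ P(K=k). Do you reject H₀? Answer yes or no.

reject H₀: yes

Exact binomial: n=20, k=13, p₀=2/5=0.4000
P(X=j) = C(n,j)·p₀^j·(1−p₀)^(n−j); p = Σ P(X=j) over j with P(X=j) ≤ P(X=13)
p-value (two-sided) = 0.03699
At α=0.1: p < α → reject H₀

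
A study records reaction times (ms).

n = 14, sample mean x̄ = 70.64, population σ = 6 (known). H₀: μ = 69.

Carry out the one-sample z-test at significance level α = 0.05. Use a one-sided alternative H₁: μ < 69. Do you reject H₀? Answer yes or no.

SE = σ/√n = 6/√14 = 1.6036
z = (x̄−μ₀)/SE = (70.64−69)/1.6036 = 1.0227
p-value (one-sided, H₁ less) = 0.84678
At α=0.05: p ≥ α → fail to reject H₀

reject H₀: no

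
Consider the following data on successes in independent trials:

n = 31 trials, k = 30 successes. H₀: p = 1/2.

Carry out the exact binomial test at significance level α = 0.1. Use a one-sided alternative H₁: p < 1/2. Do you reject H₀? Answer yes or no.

Exact binomial: n=31, k=30, p₀=1/2=0.5000
P(X≤30) from Σ C(n,i)·p₀^i·(1−p₀)^(n−i)
p-value (one-sided, H₁ less) = 1.00000
At α=0.1: p ≥ α → fail to reject H₀

reject H₀: no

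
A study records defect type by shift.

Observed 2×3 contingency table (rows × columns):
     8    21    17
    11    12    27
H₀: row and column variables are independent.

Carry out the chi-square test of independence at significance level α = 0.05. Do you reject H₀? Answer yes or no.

Row totals [46, 50], col totals [19, 33, 44], n=96
χ² = (8−9.10)²/9.10 + (21−15.81)²/15.81 + (17−21.08)²/21.08 + (11−9.90)²/9.90 + (12−17.19)²/17.19 + (27−22.92)²/22.92 = 5.0430
df = 2
p-value (upper-tail) = 0.08034
At α=0.05: p ≥ α → fail to reject H₀

reject H₀: no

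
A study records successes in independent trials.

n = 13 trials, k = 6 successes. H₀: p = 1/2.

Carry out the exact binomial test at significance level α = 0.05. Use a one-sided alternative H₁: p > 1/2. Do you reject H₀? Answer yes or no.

Exact binomial: n=13, k=6, p₀=1/2=0.5000
P(X≥6) from Σ C(n,i)·p₀^i·(1−p₀)^(n−i)
p-value (one-sided, H₁ greater) = 0.70947
At α=0.05: p ≥ α → fail to reject H₀

reject H₀: no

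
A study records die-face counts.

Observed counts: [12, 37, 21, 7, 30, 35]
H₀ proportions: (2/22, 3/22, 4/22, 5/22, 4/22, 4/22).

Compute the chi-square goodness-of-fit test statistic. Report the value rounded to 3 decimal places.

test statistic = 40.760

n = 142; E_i = n·p_i = [12.91, 19.36, 25.82, 32.27, 25.82, 25.82]
χ² = (12−12.91)²/12.91 + (37−19.36)²/19.36 + (21−25.82)²/25.82 + (7−32.27)²/32.27 + (30−25.82)²/25.82 + (35−25.82)²/25.82 = 40.7601
df = 5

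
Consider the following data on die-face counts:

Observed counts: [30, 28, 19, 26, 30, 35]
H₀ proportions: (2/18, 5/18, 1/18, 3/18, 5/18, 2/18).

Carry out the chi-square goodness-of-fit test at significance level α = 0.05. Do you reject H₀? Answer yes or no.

n = 168; E_i = n·p_i = [18.67, 46.67, 9.33, 28.00, 46.67, 18.67]
χ² = (30−18.67)²/18.67 + (28−46.67)²/46.67 + (19−9.33)²/9.33 + (26−28.00)²/28.00 + (30−46.67)²/46.67 + (35−18.67)²/18.67 = 44.7464
df = 5
p-value (upper-tail) = 0.00000
At α=0.05: p < α → reject H₀

reject H₀: yes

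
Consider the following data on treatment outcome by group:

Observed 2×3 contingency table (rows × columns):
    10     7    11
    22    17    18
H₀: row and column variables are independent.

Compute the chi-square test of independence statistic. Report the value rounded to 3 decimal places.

test statistic = 0.523

Row totals [28, 57], col totals [32, 24, 29], n=85
χ² = (10−10.54)²/10.54 + (7−7.91)²/7.91 + (11−9.55)²/9.55 + (22−21.46)²/21.46 + (17−16.09)²/16.09 + (18−19.45)²/19.45 = 0.5231
df = 2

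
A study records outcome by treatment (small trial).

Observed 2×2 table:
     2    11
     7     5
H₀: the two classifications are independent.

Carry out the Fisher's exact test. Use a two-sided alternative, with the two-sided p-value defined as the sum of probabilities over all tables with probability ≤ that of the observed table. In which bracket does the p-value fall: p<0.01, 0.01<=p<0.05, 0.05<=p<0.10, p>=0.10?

p-value bracket: 0.01<=p<0.05

Margins: r₁=13, r₂=12, c₁=9, c₂=16, n=25
p_obs = C(13,2)·C(12,7)/C(25,9); sum pmf over tables with pmf ≤ p_obs
p-value (two-sided) = 0.04141
→ bracket: 0.01<=p<0.05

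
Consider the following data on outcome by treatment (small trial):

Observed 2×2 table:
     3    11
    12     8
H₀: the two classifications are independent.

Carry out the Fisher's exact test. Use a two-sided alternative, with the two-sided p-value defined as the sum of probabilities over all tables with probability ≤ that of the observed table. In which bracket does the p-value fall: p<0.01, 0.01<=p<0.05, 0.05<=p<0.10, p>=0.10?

Margins: r₁=14, r₂=20, c₁=15, c₂=19, n=34
p_obs = C(14,3)·C(20,12)/C(34,15); sum pmf over tables with pmf ≤ p_obs
p-value (two-sided) = 0.03818
→ bracket: 0.01<=p<0.05

p-value bracket: 0.01<=p<0.05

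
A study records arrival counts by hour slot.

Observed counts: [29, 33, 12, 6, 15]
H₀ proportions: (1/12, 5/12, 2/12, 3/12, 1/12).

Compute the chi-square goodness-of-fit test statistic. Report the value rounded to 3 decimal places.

n = 95; E_i = n·p_i = [7.92, 39.58, 15.83, 23.75, 7.92]
χ² = (29−7.92)²/7.92 + (33−39.58)²/39.58 + (12−15.83)²/15.83 + (6−23.75)²/23.75 + (15−7.92)²/7.92 = 77.7747
df = 4

test statistic = 77.775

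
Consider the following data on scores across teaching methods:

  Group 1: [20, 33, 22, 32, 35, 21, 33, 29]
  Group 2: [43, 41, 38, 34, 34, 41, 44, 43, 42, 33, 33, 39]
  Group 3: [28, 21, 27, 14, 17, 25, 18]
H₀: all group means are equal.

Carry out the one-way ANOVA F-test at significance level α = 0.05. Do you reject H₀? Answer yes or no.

reject H₀: yes

Group means [28.12, 38.75, 21.43], grand mean 31.111
SSB = Σnᵢ(x̄ᵢ−x̄)² = 1427.827; SSW = ΣΣ(x−x̄ᵢ)² = 634.839
MSB = 1427.827/2 = 713.9137; MSW = 634.839/24 = 26.4516
F = MSB/MSW = 26.9894
df = (2, 24)
p-value (upper-tail) = 0.00000
At α=0.05: p < α → reject H₀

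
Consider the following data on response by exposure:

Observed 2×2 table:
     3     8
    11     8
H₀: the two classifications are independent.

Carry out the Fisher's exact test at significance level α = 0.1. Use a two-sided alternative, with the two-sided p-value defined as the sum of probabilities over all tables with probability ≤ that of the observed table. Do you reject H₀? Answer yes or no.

reject H₀: no

Margins: r₁=11, r₂=19, c₁=14, c₂=16, n=30
p_obs = C(11,3)·C(19,11)/C(30,14); sum pmf over tables with pmf ≤ p_obs
p-value (two-sided) = 0.14243
At α=0.1: p ≥ α → fail to reject H₀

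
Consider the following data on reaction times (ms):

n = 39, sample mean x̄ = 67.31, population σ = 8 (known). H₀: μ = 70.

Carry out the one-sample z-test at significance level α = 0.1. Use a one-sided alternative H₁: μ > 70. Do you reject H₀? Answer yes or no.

reject H₀: no

SE = σ/√n = 8/√39 = 1.2810
z = (x̄−μ₀)/SE = (67.31−70)/1.2810 = -2.0999
p-value (one-sided, H₁ greater) = 0.98213
At α=0.1: p ≥ α → fail to reject H₀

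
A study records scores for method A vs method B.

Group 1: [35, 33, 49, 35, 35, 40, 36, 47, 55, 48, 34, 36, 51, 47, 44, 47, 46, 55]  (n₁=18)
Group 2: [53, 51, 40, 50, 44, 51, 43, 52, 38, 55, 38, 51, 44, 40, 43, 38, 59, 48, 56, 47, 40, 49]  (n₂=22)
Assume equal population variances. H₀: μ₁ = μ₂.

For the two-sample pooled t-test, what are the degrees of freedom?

df = n₁ + n₂ − 2 = 18 + 22 − 2 = 38

degrees of freedom = 38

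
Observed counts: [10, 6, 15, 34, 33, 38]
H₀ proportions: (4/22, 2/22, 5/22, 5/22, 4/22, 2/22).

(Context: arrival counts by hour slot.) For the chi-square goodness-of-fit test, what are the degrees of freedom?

degrees of freedom = 5

df = k − 1 = 6 − 1 = 5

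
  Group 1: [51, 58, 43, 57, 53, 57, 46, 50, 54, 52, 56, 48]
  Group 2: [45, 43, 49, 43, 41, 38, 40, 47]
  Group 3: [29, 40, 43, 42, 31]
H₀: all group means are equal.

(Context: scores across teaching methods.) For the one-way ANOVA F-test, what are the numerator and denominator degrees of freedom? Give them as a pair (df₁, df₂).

degrees of freedom = [2, 22]

k = 3 groups, N = 25 total
df = (k−1, N−k) = (3−1, 25−3) = (2, 22)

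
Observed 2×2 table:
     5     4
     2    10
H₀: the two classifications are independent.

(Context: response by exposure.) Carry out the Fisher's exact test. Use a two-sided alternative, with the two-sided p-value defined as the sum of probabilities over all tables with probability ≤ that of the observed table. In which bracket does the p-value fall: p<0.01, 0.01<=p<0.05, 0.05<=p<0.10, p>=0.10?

Margins: r₁=9, r₂=12, c₁=7, c₂=14, n=21
p_obs = C(9,5)·C(12,2)/C(21,7); sum pmf over tables with pmf ≤ p_obs
p-value (two-sided) = 0.15882
→ bracket: p>=0.10

p-value bracket: p>=0.10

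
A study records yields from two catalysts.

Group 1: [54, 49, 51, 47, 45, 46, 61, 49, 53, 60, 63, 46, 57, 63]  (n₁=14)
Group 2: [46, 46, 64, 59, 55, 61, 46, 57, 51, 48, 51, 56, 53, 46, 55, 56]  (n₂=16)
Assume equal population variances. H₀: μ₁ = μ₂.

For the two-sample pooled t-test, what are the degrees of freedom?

df = n₁ + n₂ − 2 = 14 + 16 − 2 = 28

degrees of freedom = 28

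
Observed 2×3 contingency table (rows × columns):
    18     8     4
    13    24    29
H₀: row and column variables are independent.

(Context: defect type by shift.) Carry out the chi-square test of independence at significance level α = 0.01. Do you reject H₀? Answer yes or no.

Row totals [30, 66], col totals [31, 32, 33], n=96
χ² = (18−9.69)²/9.69 + (8−10.00)²/10.00 + (4−10.31)²/10.31 + (13−21.31)²/21.31 + (24−22.00)²/22.00 + (29−22.69)²/22.69 = 16.5770
df = 2
p-value (upper-tail) = 0.00025
At α=0.01: p < α → reject H₀

reject H₀: yes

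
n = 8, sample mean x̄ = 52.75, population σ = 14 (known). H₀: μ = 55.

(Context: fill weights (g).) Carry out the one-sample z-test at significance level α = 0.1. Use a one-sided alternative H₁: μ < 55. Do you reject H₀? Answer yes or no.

SE = σ/√n = 14/√8 = 4.9497
z = (x̄−μ₀)/SE = (52.75−55)/4.9497 = -0.4546
p-value (one-sided, H₁ less) = 0.32471
At α=0.1: p ≥ α → fail to reject H₀

reject H₀: no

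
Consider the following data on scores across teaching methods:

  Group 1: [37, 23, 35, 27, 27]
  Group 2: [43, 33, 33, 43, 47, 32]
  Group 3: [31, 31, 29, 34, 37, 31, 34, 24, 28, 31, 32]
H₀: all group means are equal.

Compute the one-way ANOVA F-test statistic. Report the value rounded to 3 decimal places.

test statistic = 5.462

Group means [29.80, 38.50, 31.09], grand mean 32.818
SSB = Σnᵢ(x̄ᵢ−x̄)² = 272.064; SSW = ΣΣ(x−x̄ᵢ)² = 473.209
MSB = 272.064/2 = 136.0318; MSW = 473.209/19 = 24.9057
F = MSB/MSW = 5.4619
df = (2, 19)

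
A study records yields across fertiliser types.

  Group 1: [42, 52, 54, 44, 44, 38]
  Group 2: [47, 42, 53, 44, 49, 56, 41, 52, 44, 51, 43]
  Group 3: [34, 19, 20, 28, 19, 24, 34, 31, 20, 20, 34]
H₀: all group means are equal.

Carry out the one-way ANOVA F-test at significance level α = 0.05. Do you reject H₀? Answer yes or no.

reject H₀: yes

Group means [45.67, 47.45, 25.73], grand mean 38.536
SSB = Σnᵢ(x̄ᵢ−x̄)² = 2984.722; SSW = ΣΣ(x−x̄ᵢ)² = 872.242
MSB = 2984.722/2 = 1492.3609; MSW = 872.242/25 = 34.8897
F = MSB/MSW = 42.7737
df = (2, 25)
p-value (upper-tail) = 0.00000
At α=0.05: p < α → reject H₀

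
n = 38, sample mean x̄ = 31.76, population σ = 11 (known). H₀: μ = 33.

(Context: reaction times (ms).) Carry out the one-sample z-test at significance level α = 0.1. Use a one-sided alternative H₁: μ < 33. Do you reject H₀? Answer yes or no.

reject H₀: no

SE = σ/√n = 11/√38 = 1.7844
z = (x̄−μ₀)/SE = (31.76−33)/1.7844 = -0.6949
p-value (one-sided, H₁ less) = 0.24356
At α=0.1: p ≥ α → fail to reject H₀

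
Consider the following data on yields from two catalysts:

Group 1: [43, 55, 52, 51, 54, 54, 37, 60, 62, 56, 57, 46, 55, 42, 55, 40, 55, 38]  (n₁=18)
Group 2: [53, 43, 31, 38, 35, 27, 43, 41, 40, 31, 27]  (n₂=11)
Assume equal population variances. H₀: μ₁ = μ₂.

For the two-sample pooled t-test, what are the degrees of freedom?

degrees of freedom = 27

df = n₁ + n₂ − 2 = 18 + 11 − 2 = 27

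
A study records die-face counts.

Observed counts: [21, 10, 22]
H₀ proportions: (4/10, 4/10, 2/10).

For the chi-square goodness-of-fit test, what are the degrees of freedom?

degrees of freedom = 2

df = k − 1 = 3 − 1 = 2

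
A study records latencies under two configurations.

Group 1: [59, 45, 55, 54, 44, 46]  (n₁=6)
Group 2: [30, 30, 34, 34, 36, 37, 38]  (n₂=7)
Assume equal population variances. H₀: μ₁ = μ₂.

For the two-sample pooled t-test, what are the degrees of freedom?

df = n₁ + n₂ − 2 = 6 + 7 − 2 = 11

degrees of freedom = 11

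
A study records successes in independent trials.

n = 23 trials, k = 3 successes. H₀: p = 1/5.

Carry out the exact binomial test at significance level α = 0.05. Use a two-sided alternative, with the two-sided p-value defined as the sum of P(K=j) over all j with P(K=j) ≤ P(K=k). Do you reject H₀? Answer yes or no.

Exact binomial: n=23, k=3, p₀=1/5=0.2000
P(X=j) = C(n,j)·p₀^j·(1−p₀)^(n−j); p = Σ P(X=j) over j with P(X=j) ≤ P(X=3)
p-value (two-sided) = 0.60184
At α=0.05: p ≥ α → fail to reject H₀

reject H₀: no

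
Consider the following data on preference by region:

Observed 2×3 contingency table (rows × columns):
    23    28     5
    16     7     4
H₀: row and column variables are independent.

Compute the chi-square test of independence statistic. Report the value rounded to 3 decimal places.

Row totals [56, 27], col totals [39, 35, 9], n=83
χ² = (23−26.31)²/26.31 + (28−23.61)²/23.61 + (5−6.07)²/6.07 + (16−12.69)²/12.69 + (7−11.39)²/11.39 + (4−2.93)²/2.93 = 4.3683
df = 2

test statistic = 4.368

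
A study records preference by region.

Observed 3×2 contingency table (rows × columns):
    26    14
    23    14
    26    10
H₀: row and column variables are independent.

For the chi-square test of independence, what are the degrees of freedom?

degrees of freedom = 2

df = (r−1)(c−1) = (3−1)·(2−1) = 2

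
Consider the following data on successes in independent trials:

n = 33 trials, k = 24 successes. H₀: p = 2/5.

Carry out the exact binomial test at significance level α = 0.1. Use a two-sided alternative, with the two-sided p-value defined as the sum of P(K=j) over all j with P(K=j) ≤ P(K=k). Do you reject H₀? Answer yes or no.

Exact binomial: n=33, k=24, p₀=2/5=0.4000
P(X=j) = C(n,j)·p₀^j·(1−p₀)^(n−j); p = Σ P(X=j) over j with P(X=j) ≤ P(X=24)
p-value (two-sided) = 0.00023
At α=0.1: p < α → reject H₀

reject H₀: yes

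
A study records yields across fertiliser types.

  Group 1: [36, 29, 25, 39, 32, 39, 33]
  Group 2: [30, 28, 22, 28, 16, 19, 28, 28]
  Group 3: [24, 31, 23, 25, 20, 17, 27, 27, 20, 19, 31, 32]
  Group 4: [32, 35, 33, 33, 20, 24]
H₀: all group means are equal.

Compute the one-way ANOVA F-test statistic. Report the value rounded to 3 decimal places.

Group means [33.29, 24.88, 24.67, 29.50], grand mean 27.424
SSB = Σnᵢ(x̄ᵢ−x̄)² = 409.590; SSW = ΣΣ(x−x̄ᵢ)² = 812.470
MSB = 409.590/3 = 136.5301; MSW = 812.470/29 = 28.0162
F = MSB/MSW = 4.8733
df = (3, 29)

test statistic = 4.873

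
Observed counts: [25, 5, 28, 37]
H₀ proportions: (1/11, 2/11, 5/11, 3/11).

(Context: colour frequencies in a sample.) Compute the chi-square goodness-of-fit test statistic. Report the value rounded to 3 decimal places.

test statistic = 49.810

n = 95; E_i = n·p_i = [8.64, 17.27, 43.18, 25.91]
χ² = (25−8.64)²/8.64 + (5−17.27)²/17.27 + (28−43.18)²/43.18 + (37−25.91)²/25.91 = 49.8102
df = 3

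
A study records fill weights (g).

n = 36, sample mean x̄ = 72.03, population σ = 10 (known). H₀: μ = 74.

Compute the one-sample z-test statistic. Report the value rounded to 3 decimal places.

SE = σ/√n = 10/√36 = 1.6667
z = (x̄−μ₀)/SE = (72.03−74)/1.6667 = -1.1820

test statistic = -1.182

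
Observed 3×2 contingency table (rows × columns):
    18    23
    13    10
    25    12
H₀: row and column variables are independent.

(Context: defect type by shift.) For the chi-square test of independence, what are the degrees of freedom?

degrees of freedom = 2

df = (r−1)(c−1) = (3−1)·(2−1) = 2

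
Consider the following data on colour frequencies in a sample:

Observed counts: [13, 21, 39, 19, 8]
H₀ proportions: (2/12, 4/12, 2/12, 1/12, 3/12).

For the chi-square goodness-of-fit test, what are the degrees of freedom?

degrees of freedom = 4

df = k − 1 = 5 − 1 = 4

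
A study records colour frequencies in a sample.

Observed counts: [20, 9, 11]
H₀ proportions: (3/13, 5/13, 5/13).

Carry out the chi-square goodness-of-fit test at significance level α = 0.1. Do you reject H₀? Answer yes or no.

reject H₀: yes

n = 40; E_i = n·p_i = [9.23, 15.38, 15.38]
χ² = (20−9.23)²/9.23 + (9−15.38)²/15.38 + (11−15.38)²/15.38 = 16.4633
df = 2
p-value (upper-tail) = 0.00027
At α=0.1: p < α → reject H₀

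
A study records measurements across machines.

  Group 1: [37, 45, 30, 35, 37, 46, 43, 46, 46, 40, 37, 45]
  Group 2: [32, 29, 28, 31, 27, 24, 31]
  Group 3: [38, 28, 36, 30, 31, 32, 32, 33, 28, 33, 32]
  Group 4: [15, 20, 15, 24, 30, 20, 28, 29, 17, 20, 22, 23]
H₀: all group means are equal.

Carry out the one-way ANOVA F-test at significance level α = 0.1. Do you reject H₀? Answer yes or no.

reject H₀: yes

Group means [40.58, 28.86, 32.09, 21.92], grand mean 31.071
SSB = Σnᵢ(x̄ᵢ−x̄)² = 2137.186; SSW = ΣΣ(x−x̄ᵢ)² = 741.600
MSB = 2137.186/3 = 712.3954; MSW = 741.600/38 = 19.5158
F = MSB/MSW = 36.5036
df = (3, 38)
p-value (upper-tail) = 0.00000
At α=0.1: p < α → reject H₀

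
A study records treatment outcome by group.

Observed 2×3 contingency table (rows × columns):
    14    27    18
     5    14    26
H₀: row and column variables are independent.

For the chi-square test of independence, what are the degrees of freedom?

df = (r−1)(c−1) = (2−1)·(3−1) = 2

degrees of freedom = 2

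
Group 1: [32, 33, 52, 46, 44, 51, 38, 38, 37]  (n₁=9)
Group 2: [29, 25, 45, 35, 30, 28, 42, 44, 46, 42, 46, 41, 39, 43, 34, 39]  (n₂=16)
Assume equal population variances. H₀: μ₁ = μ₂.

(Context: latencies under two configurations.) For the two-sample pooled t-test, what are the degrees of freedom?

df = n₁ + n₂ − 2 = 9 + 16 − 2 = 23

degrees of freedom = 23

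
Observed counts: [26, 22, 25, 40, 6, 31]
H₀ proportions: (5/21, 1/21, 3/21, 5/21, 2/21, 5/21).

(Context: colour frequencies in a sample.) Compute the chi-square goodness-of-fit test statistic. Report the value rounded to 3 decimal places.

n = 150; E_i = n·p_i = [35.71, 7.14, 21.43, 35.71, 14.29, 35.71]
χ² = (26−35.71)²/35.71 + (22−7.14)²/7.14 + (25−21.43)²/21.43 + (40−35.71)²/35.71 + (6−14.29)²/14.29 + (31−35.71)²/35.71 = 40.0827
df = 5

test statistic = 40.083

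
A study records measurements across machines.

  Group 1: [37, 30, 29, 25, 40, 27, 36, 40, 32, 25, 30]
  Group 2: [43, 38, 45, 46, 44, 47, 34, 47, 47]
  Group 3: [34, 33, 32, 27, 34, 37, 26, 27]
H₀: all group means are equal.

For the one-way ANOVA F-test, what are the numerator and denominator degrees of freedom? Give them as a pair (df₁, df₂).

k = 3 groups, N = 28 total
df = (k−1, N−k) = (3−1, 28−3) = (2, 25)

degrees of freedom = [2, 25]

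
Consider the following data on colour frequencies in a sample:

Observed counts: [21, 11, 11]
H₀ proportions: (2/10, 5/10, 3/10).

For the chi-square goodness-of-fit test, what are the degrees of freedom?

df = k − 1 = 3 − 1 = 2

degrees of freedom = 2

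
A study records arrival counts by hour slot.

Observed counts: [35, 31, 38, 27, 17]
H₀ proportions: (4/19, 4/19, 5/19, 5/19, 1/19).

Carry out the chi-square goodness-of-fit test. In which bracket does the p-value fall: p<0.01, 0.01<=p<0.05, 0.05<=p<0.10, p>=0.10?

p-value bracket: p<0.01

n = 148; E_i = n·p_i = [31.16, 31.16, 38.95, 38.95, 7.79]
χ² = (35−31.16)²/31.16 + (31−31.16)²/31.16 + (38−38.95)²/38.95 + (27−38.95)²/38.95 + (17−7.79)²/7.79 = 15.0534
df = 4
p-value (upper-tail) = 0.00459
→ bracket: p<0.01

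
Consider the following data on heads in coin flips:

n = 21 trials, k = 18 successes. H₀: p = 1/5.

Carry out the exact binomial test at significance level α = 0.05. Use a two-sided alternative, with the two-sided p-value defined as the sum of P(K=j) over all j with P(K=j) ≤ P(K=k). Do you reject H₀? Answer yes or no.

reject H₀: yes

Exact binomial: n=21, k=18, p₀=1/5=0.2000
P(X=j) = C(n,j)·p₀^j·(1−p₀)^(n−j); p = Σ P(X=j) over j with P(X=j) ≤ P(X=18)
p-value (two-sided) = 0.00000
At α=0.05: p < α → reject H₀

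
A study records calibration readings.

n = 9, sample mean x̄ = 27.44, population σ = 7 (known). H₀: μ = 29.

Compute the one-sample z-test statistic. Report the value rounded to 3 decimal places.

test statistic = -0.669

SE = σ/√n = 7/√9 = 2.3333
z = (x̄−μ₀)/SE = (27.44−29)/2.3333 = -0.6686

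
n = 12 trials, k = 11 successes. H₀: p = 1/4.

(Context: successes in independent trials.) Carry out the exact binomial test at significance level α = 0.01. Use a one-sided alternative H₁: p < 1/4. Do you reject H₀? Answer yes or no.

reject H₀: no

Exact binomial: n=12, k=11, p₀=1/4=0.2500
P(X≤11) from Σ C(n,i)·p₀^i·(1−p₀)^(n−i)
p-value (one-sided, H₁ less) = 1.00000
At α=0.01: p ≥ α → fail to reject H₀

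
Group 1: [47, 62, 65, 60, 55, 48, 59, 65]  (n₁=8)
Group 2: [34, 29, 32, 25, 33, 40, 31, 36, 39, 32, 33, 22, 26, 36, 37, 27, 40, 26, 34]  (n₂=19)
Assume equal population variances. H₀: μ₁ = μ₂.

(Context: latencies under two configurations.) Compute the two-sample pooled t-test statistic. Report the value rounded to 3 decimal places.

test statistic = 10.360

x̄₁=57.625, s₁=7.050, n₁=8
x̄₂=32.211, s₂=5.266, n₂=19
s_p² = [7·7.050² + 18·5.266²]/25 = 33.8813
SE = √(s_p²·(1/8+1/19)) = 2.4532
t = (57.625−32.211)/2.4532 = 10.3596
df = 25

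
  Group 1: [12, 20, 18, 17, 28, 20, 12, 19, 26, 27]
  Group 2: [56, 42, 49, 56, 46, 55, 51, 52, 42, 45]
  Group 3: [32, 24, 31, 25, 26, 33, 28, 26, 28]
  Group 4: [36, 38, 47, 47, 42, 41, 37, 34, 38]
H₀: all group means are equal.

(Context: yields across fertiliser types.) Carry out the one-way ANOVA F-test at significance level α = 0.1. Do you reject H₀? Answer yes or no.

reject H₀: yes

Group means [19.90, 49.40, 28.11, 40.00], grand mean 34.368
SSB = Σnᵢ(x̄ᵢ−x̄)² = 4990.653; SSW = ΣΣ(x−x̄ᵢ)² = 814.189
MSB = 4990.653/3 = 1663.5511; MSW = 814.189/34 = 23.9467
F = MSB/MSW = 69.4688
df = (3, 34)
p-value (upper-tail) = 0.00000
At α=0.1: p < α → reject H₀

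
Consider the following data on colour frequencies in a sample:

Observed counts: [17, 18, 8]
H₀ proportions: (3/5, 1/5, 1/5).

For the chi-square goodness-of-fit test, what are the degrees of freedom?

df = k − 1 = 3 − 1 = 2

degrees of freedom = 2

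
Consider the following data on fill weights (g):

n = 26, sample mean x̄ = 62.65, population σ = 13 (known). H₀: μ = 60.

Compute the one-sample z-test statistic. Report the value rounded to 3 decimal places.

SE = σ/√n = 13/√26 = 2.5495
z = (x̄−μ₀)/SE = (62.65−60)/2.5495 = 1.0394

test statistic = 1.039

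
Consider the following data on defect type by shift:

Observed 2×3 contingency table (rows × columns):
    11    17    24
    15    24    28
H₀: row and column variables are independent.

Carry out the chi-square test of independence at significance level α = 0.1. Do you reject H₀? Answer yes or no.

reject H₀: no

Row totals [52, 67], col totals [26, 41, 52], n=119
χ² = (11−11.36)²/11.36 + (17−17.92)²/17.92 + (24−22.72)²/22.72 + (15−14.64)²/14.64 + (24−23.08)²/23.08 + (28−29.28)²/29.28 = 0.2311
df = 2
p-value (upper-tail) = 0.89087
At α=0.1: p ≥ α → fail to reject H₀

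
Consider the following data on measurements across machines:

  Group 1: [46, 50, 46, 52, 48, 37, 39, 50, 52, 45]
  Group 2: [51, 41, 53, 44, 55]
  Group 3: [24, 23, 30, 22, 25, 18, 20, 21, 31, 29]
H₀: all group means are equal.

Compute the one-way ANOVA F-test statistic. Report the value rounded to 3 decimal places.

test statistic = 62.804

Group means [46.50, 48.80, 24.30], grand mean 38.080
SSB = Σnᵢ(x̄ᵢ−x̄)² = 3182.440; SSW = ΣΣ(x−x̄ᵢ)² = 557.400
MSB = 3182.440/2 = 1591.2200; MSW = 557.400/22 = 25.3364
F = MSB/MSW = 62.8038
df = (2, 22)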